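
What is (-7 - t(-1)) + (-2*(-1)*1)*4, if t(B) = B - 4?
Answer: 6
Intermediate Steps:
t(B) = -4 + B
(-7 - t(-1)) + (-2*(-1)*1)*4 = (-7 - (-4 - 1)) + (-2*(-1)*1)*4 = (-7 - 1*(-5)) + (2*1)*4 = (-7 + 5) + 2*4 = -2 + 8 = 6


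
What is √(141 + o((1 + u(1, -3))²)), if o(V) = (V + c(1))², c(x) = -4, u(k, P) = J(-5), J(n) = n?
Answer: √285 ≈ 16.882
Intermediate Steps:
u(k, P) = -5
o(V) = (-4 + V)² (o(V) = (V - 4)² = (-4 + V)²)
√(141 + o((1 + u(1, -3))²)) = √(141 + (-4 + (1 - 5)²)²) = √(141 + (-4 + (-4)²)²) = √(141 + (-4 + 16)²) = √(141 + 12²) = √(141 + 144) = √285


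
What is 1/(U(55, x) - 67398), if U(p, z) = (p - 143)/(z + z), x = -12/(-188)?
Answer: -3/204262 ≈ -1.4687e-5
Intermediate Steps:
x = 3/47 (x = -12*(-1/188) = 3/47 ≈ 0.063830)
U(p, z) = (-143 + p)/(2*z) (U(p, z) = (-143 + p)/((2*z)) = (-143 + p)*(1/(2*z)) = (-143 + p)/(2*z))
1/(U(55, x) - 67398) = 1/((-143 + 55)/(2*(3/47)) - 67398) = 1/((1/2)*(47/3)*(-88) - 67398) = 1/(-2068/3 - 67398) = 1/(-204262/3) = -3/204262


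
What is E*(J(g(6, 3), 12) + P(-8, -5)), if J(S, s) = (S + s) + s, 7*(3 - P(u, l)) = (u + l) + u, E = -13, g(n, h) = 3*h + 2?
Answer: -533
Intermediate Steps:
g(n, h) = 2 + 3*h
P(u, l) = 3 - 2*u/7 - l/7 (P(u, l) = 3 - ((u + l) + u)/7 = 3 - ((l + u) + u)/7 = 3 - (l + 2*u)/7 = 3 + (-2*u/7 - l/7) = 3 - 2*u/7 - l/7)
J(S, s) = S + 2*s
E*(J(g(6, 3), 12) + P(-8, -5)) = -13*(((2 + 3*3) + 2*12) + (3 - 2/7*(-8) - ⅐*(-5))) = -13*(((2 + 9) + 24) + (3 + 16/7 + 5/7)) = -13*((11 + 24) + 6) = -13*(35 + 6) = -13*41 = -533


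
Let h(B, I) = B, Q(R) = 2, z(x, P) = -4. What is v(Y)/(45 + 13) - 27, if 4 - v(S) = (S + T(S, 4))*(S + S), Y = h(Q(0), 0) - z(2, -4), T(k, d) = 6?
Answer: -853/29 ≈ -29.414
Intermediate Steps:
Y = 6 (Y = 2 - 1*(-4) = 2 + 4 = 6)
v(S) = 4 - 2*S*(6 + S) (v(S) = 4 - (S + 6)*(S + S) = 4 - (6 + S)*2*S = 4 - 2*S*(6 + S))
v(Y)/(45 + 13) - 27 = (4 - 12*6 - 2*6**2)/(45 + 13) - 27 = (4 - 72 - 2*36)/58 - 27 = (4 - 72 - 72)/58 - 27 = (1/58)*(-140) - 27 = -70/29 - 27 = -853/29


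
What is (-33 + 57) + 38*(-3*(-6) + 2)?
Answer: 784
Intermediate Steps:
(-33 + 57) + 38*(-3*(-6) + 2) = 24 + 38*(18 + 2) = 24 + 38*20 = 24 + 760 = 784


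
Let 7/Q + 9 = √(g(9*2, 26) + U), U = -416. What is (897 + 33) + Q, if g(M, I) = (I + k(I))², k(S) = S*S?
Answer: 457845573/492307 + 14*√123097/492307 ≈ 930.01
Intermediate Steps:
k(S) = S²
g(M, I) = (I + I²)²
Q = 7/(-9 + 2*√123097) (Q = 7/(-9 + √(26²*(1 + 26)² - 416)) = 7/(-9 + √(676*27² - 416)) = 7/(-9 + √(676*729 - 416)) = 7/(-9 + √(492804 - 416)) = 7/(-9 + √492388) = 7/(-9 + 2*√123097) ≈ 0.010105)
(897 + 33) + Q = (897 + 33) + (63/492307 + 14*√123097/492307) = 930 + (63/492307 + 14*√123097/492307) = 457845573/492307 + 14*√123097/492307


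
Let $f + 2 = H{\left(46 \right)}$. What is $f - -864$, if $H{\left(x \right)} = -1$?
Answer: $861$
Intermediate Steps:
$f = -3$ ($f = -2 - 1 = -3$)
$f - -864 = -3 - -864 = -3 + 864 = 861$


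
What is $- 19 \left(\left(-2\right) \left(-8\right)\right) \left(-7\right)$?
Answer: $2128$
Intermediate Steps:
$- 19 \left(\left(-2\right) \left(-8\right)\right) \left(-7\right) = \left(-19\right) 16 \left(-7\right) = \left(-304\right) \left(-7\right) = 2128$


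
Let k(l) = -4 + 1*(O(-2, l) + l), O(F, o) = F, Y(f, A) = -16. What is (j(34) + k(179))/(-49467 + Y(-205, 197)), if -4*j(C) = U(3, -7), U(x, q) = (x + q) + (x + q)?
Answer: -25/7069 ≈ -0.0035366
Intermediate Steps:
U(x, q) = 2*q + 2*x (U(x, q) = (q + x) + (q + x) = 2*q + 2*x)
j(C) = 2 (j(C) = -(2*(-7) + 2*3)/4 = -(-14 + 6)/4 = -¼*(-8) = 2)
k(l) = -6 + l (k(l) = -4 + 1*(-2 + l) = -4 + (-2 + l) = -6 + l)
(j(34) + k(179))/(-49467 + Y(-205, 197)) = (2 + (-6 + 179))/(-49467 - 16) = (2 + 173)/(-49483) = 175*(-1/49483) = -25/7069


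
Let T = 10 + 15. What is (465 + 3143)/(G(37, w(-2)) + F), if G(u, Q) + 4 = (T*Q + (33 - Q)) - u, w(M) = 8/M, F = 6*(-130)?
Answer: -902/221 ≈ -4.0815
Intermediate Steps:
F = -780
T = 25
G(u, Q) = 29 - u + 24*Q (G(u, Q) = -4 + ((25*Q + (33 - Q)) - u) = -4 + ((33 + 24*Q) - u) = -4 + (33 - u + 24*Q) = 29 - u + 24*Q)
(465 + 3143)/(G(37, w(-2)) + F) = (465 + 3143)/((29 - 1*37 + 24*(8/(-2))) - 780) = 3608/((29 - 37 + 24*(8*(-½))) - 780) = 3608/((29 - 37 + 24*(-4)) - 780) = 3608/((29 - 37 - 96) - 780) = 3608/(-104 - 780) = 3608/(-884) = 3608*(-1/884) = -902/221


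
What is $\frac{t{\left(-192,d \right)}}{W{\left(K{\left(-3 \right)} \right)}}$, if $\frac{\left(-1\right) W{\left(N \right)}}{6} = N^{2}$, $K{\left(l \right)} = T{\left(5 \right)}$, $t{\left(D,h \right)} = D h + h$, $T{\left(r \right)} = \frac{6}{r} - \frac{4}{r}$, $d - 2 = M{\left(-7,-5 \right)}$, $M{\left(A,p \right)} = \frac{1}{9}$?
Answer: $\frac{90725}{216} \approx 420.02$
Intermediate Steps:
$M{\left(A,p \right)} = \frac{1}{9}$
$d = \frac{19}{9}$ ($d = 2 + \frac{1}{9} = \frac{19}{9} \approx 2.1111$)
$T{\left(r \right)} = \frac{2}{r}$
$t{\left(D,h \right)} = h + D h$
$K{\left(l \right)} = \frac{2}{5}$
$W{\left(N \right)} = - 6 N^{2}$
$\frac{t{\left(-192,d \right)}}{W{\left(K{\left(-3 \right)} \right)}} = \frac{\frac{19}{9} \left(1 - 192\right)}{\left(-6\right) \left(\frac{2}{5}\right)^{2}} = \frac{\frac{19}{9} \left(-191\right)}{\left(-6\right) \frac{4}{25}} = - \frac{3629}{9 \left(- \frac{24}{25}\right)} = \left(- \frac{3629}{9}\right) \left(- \frac{25}{24}\right) = \frac{90725}{216}$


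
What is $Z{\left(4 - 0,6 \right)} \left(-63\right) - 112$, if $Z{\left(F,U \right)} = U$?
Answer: $-490$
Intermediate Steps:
$Z{\left(4 - 0,6 \right)} \left(-63\right) - 112 = 6 \left(-63\right) - 112 = -378 - 112 = -490$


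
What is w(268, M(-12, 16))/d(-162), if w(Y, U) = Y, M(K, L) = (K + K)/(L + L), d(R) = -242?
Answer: -134/121 ≈ -1.1074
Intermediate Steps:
M(K, L) = K/L (M(K, L) = (2*K)/((2*L)) = (2*K)*(1/(2*L)) = K/L)
w(268, M(-12, 16))/d(-162) = 268/(-242) = 268*(-1/242) = -134/121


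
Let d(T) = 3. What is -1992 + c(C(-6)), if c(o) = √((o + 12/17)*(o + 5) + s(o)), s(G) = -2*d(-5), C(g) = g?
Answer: -1992 + 2*I*√51/17 ≈ -1992.0 + 0.84017*I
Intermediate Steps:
s(G) = -6 (s(G) = -2*3 = -6)
c(o) = √(-6 + (5 + o)*(12/17 + o)) (c(o) = √((o + 12/17)*(o + 5) - 6) = √((o + 12*(1/17))*(5 + o) - 6) = √((o + 12/17)*(5 + o) - 6) = √((12/17 + o)*(5 + o) - 6) = √((5 + o)*(12/17 + o) - 6) = √(-6 + (5 + o)*(12/17 + o)))
-1992 + c(C(-6)) = -1992 + √(-714 + 289*(-6)² + 1649*(-6))/17 = -1992 + √(-714 + 289*36 - 9894)/17 = -1992 + √(-714 + 10404 - 9894)/17 = -1992 + √(-204)/17 = -1992 + (2*I*√51)/17 = -1992 + 2*I*√51/17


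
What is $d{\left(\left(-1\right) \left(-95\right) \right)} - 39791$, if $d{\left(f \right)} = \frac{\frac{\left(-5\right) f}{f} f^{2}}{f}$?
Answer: $-40266$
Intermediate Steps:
$d{\left(f \right)} = - 5 f$ ($d{\left(f \right)} = \frac{\left(-5\right) f^{2}}{f} = - 5 f$)
$d{\left(\left(-1\right) \left(-95\right) \right)} - 39791 = - 5 \left(\left(-1\right) \left(-95\right)\right) - 39791 = \left(-5\right) 95 - 39791 = -475 - 39791 = -40266$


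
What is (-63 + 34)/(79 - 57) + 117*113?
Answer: 290833/22 ≈ 13220.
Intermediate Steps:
(-63 + 34)/(79 - 57) + 117*113 = -29/22 + 13221 = 290833/22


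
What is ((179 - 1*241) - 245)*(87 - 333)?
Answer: 75522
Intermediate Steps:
((179 - 1*241) - 245)*(87 - 333) = ((179 - 241) - 245)*(-246) = (-62 - 245)*(-246) = -307*(-246) = 75522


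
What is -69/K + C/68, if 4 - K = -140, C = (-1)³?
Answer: -403/816 ≈ -0.49387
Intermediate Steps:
C = -1
K = 144 (K = 4 - 1*(-140) = 4 + 140 = 144)
-69/K + C/68 = -69/144 - 1/68 = -69*1/144 - 1*1/68 = -23/48 - 1/68 = -403/816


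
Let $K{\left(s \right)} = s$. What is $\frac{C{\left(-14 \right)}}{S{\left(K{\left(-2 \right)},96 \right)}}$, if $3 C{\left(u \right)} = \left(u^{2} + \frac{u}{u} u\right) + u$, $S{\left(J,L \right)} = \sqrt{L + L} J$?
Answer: $- \frac{7 \sqrt{3}}{6} \approx -2.0207$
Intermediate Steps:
$S{\left(J,L \right)} = J \sqrt{2} \sqrt{L}$ ($S{\left(J,L \right)} = \sqrt{2 L} J = \sqrt{2} \sqrt{L} J = J \sqrt{2} \sqrt{L}$)
$C{\left(u \right)} = \frac{u^{2}}{3} + \frac{2 u}{3}$ ($C{\left(u \right)} = \frac{\left(u^{2} + \frac{u}{u} u\right) + u}{3} = \frac{\left(u^{2} + 1 u\right) + u}{3} = \frac{\left(u^{2} + u\right) + u}{3} = \frac{\left(u + u^{2}\right) + u}{3} = \frac{u^{2} + 2 u}{3} = \frac{u^{2}}{3} + \frac{2 u}{3}$)
$\frac{C{\left(-14 \right)}}{S{\left(K{\left(-2 \right)},96 \right)}} = \frac{\frac{1}{3} \left(-14\right) \left(2 - 14\right)}{\left(-2\right) \sqrt{2} \sqrt{96}} = \frac{\frac{1}{3} \left(-14\right) \left(-12\right)}{\left(-2\right) \sqrt{2} \cdot 4 \sqrt{6}} = \frac{56}{\left(-16\right) \sqrt{3}} = 56 \left(- \frac{\sqrt{3}}{48}\right) = - \frac{7 \sqrt{3}}{6}$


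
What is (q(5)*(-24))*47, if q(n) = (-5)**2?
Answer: -28200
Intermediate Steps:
q(n) = 25
(q(5)*(-24))*47 = (25*(-24))*47 = -600*47 = -28200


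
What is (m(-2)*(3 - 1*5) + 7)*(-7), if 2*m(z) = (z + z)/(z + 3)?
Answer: -77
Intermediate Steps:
m(z) = z/(3 + z) (m(z) = ((z + z)/(z + 3))/2 = ((2*z)/(3 + z))/2 = (2*z/(3 + z))/2 = z/(3 + z))
(m(-2)*(3 - 1*5) + 7)*(-7) = ((-2/(3 - 2))*(3 - 1*5) + 7)*(-7) = ((-2/1)*(3 - 5) + 7)*(-7) = (-2*1*(-2) + 7)*(-7) = (-2*(-2) + 7)*(-7) = (4 + 7)*(-7) = 11*(-7) = -77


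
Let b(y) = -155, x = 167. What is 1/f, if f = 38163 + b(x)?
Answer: 1/38008 ≈ 2.6310e-5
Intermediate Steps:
f = 38008 (f = 38163 - 155 = 38008)
1/f = 1/38008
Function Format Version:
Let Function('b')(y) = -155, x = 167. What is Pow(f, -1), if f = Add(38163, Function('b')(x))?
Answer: Rational(1, 38008) ≈ 2.6310e-5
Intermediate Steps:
f = 38008 (f = Add(38163, -155) = 38008)
Pow(f, -1) = Pow(38008, -1) = Rational(1, 38008)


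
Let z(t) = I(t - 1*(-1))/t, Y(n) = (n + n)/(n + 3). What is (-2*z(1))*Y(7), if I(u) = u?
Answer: -28/5 ≈ -5.6000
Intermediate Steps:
Y(n) = 2*n/(3 + n) (Y(n) = (2*n)/(3 + n) = 2*n/(3 + n))
z(t) = (1 + t)/t (z(t) = (t - 1*(-1))/t = (t + 1)/t = (1 + t)/t)
(-2*z(1))*Y(7) = (-2*(1 + 1)/1)*(2*7/(3 + 7)) = (-2*2)*(2*7/10) = (-2*2)*(2*7*(⅒)) = -4*7/5 = -28/5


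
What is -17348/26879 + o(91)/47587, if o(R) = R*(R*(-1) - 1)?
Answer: -45676968/55612651 ≈ -0.82134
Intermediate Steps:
o(R) = R*(-1 - R) (o(R) = R*(-R - 1) = R*(-1 - R))
-17348/26879 + o(91)/47587 = -17348/26879 - 1*91*(1 + 91)/47587 = -17348*1/26879 - 1*91*92*(1/47587) = -17348/26879 - 8372*1/47587 = -17348/26879 - 364/2069 = -45676968/55612651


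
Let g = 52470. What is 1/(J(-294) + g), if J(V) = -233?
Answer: 1/52237 ≈ 1.9144e-5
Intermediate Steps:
1/(J(-294) + g) = 1/(-233 + 52470) = 1/52237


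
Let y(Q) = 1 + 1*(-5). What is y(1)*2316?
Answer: -9264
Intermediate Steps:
y(Q) = -4 (y(Q) = 1 - 5 = -4)
y(1)*2316 = -4*2316 = -9264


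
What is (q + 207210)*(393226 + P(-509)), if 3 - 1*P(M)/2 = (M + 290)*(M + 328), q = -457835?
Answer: -78684721250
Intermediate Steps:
P(M) = 6 - 2*(290 + M)*(328 + M) (P(M) = 6 - 2*(M + 290)*(M + 328) = 6 - 2*(290 + M)*(328 + M))
(q + 207210)*(393226 + P(-509)) = (-457835 + 207210)*(393226 + (-190234 - 1236*(-509) - 2*(-509)²)) = -250625*(393226 + (-190234 + 629124 - 2*259081)) = -250625*(393226 + (-190234 + 629124 - 518162)) = -250625*(393226 - 79272) = -250625*313954 = -78684721250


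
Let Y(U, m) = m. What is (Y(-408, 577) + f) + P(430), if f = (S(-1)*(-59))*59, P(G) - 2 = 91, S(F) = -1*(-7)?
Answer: -23697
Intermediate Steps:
S(F) = 7
P(G) = 93 (P(G) = 2 + 91 = 93)
f = -24367 (f = (7*(-59))*59 = -413*59 = -24367)
(Y(-408, 577) + f) + P(430) = (577 - 24367) + 93 = -23790 + 93 = -23697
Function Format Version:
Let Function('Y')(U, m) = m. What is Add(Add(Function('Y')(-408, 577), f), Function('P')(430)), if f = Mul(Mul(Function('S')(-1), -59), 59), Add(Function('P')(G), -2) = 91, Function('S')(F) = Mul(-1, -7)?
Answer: -23697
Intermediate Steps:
Function('S')(F) = 7
Function('P')(G) = 93 (Function('P')(G) = Add(2, 91) = 93)
f = -24367 (f = Mul(Mul(7, -59), 59) = Mul(-413, 59) = -24367)
Add(Add(Function('Y')(-408, 577), f), Function('P')(430)) = Add(Add(577, -24367), 93) = Add(-23790, 93) = -23697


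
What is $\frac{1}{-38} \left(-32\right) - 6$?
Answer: $- \frac{98}{19} \approx -5.1579$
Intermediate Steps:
$\frac{1}{-38} \left(-32\right) - 6 = \left(- \frac{1}{38}\right) \left(-32\right) - 6 = \frac{16}{19} - 6 = - \frac{98}{19}$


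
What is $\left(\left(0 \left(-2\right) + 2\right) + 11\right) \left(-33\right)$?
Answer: $-429$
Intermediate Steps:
$\left(\left(0 \left(-2\right) + 2\right) + 11\right) \left(-33\right) = \left(\left(0 + 2\right) + 11\right) \left(-33\right) = \left(2 + 11\right) \left(-33\right) = 13 \left(-33\right) = -429$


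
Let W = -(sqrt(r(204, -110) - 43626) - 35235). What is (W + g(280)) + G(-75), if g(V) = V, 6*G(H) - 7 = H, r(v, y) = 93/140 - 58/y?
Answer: 106511/3 - I*sqrt(1034605957)/154 ≈ 35504.0 - 208.87*I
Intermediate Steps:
r(v, y) = 93/140 - 58/y (r(v, y) = 93*(1/140) - 58/y = 93/140 - 58/y)
G(H) = 7/6 + H/6
W = 35235 - I*sqrt(1034605957)/154 (W = -(sqrt((93/140 - 58/(-110)) - 43626) - 35235) = -(sqrt((93/140 - 58*(-1/110)) - 43626) - 35235) = -(sqrt((93/140 + 29/55) - 43626) - 35235) = -(sqrt(367/308 - 43626) - 35235) = -(sqrt(-13436441/308) - 35235) = -(I*sqrt(1034605957)/154 - 35235) = -(-35235 + I*sqrt(1034605957)/154) = 35235 - I*sqrt(1034605957)/154 ≈ 35235.0 - 208.87*I)
(W + g(280)) + G(-75) = ((35235 - I*sqrt(1034605957)/154) + 280) + (7/6 + (1/6)*(-75)) = (35515 - I*sqrt(1034605957)/154) + (7/6 - 25/2) = (35515 - I*sqrt(1034605957)/154) - 34/3 = 106511/3 - I*sqrt(1034605957)/154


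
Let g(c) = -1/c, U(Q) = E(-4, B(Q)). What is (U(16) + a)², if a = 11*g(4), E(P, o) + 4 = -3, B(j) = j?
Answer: 1521/16 ≈ 95.063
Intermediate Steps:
E(P, o) = -7 (E(P, o) = -4 - 3 = -7)
U(Q) = -7
a = -11/4 (a = 11*(-1/4) = 11*(-1*¼) = 11*(-¼) = -11/4 ≈ -2.7500)
(U(16) + a)² = (-7 - 11/4)² = (-39/4)² = 1521/16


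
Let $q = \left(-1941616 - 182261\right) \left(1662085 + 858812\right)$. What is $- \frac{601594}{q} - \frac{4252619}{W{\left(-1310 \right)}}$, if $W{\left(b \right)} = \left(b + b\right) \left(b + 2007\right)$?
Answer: $\frac{3252691834503721753}{1396755829775095380} \approx 2.3287$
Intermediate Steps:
$q = -5354075157669$ ($q = \left(-2123877\right) 2520897 = -5354075157669$)
$W{\left(b \right)} = 2 b \left(2007 + b\right)$
$- \frac{601594}{q} - \frac{4252619}{W{\left(-1310 \right)}} = - \frac{601594}{-5354075157669} - \frac{4252619}{2 \left(-1310\right) \left(2007 - 1310\right)} = \left(-601594\right) \left(- \frac{1}{5354075157669}\right) - \frac{4252619}{2 \left(-1310\right) 697} = \frac{85942}{764867879667} - \frac{4252619}{-1826140} = \frac{85942}{764867879667} - - \frac{4252619}{1826140} = \frac{85942}{764867879667} + \frac{4252619}{1826140} = \frac{3252691834503721753}{1396755829775095380}$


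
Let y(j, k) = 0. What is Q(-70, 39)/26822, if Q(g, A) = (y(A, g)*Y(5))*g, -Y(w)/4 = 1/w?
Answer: 0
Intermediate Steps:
Y(w) = -4/w
Q(g, A) = 0 (Q(g, A) = (0*(-4/5))*g = 0*g = 0)
Q(-70, 39)/26822 = 0/26822 = 0*(1/26822) = 0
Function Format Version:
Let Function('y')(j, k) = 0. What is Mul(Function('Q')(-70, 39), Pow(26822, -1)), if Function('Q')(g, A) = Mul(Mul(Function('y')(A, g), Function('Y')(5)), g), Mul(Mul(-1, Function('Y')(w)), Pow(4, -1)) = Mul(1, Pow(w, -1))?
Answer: 0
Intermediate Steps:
Function('Y')(w) = Mul(-4, Pow(w, -1)) (Function('Y')(w) = Mul(-4, Mul(1, Pow(w, -1))) = Mul(-4, Pow(w, -1)))
Function('Q')(g, A) = 0 (Function('Q')(g, A) = Mul(Mul(0, Mul(-4, Pow(5, -1))), g) = Mul(Mul(0, Mul(-4, Rational(1, 5))), g) = Mul(Mul(0, Rational(-4, 5)), g) = Mul(0, g) = 0)
Mul(Function('Q')(-70, 39), Pow(26822, -1)) = Mul(0, Pow(26822, -1)) = Mul(0, Rational(1, 26822)) = 0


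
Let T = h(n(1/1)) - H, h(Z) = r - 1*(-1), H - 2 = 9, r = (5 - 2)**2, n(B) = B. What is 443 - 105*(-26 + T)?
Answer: 3278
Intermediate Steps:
r = 9 (r = 3**2 = 9)
H = 11 (H = 2 + 9 = 11)
h(Z) = 10 (h(Z) = 9 - 1*(-1) = 9 + 1 = 10)
T = -1 (T = 10 - 1*11 = 10 - 11 = -1)
443 - 105*(-26 + T) = 443 - 105*(-26 - 1) = 443 - 105*(-27) = 443 + 2835 = 3278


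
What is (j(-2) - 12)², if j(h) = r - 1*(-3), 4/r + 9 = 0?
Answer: 7225/81 ≈ 89.198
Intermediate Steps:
r = -4/9 (r = 4/(-9 + 0) = 4/(-9) = 4*(-⅑) = -4/9 ≈ -0.44444)
j(h) = 23/9 (j(h) = -4/9 - 1*(-3) = -4/9 + 3 = 23/9)
(j(-2) - 12)² = (23/9 - 12)² = (-85/9)² = 7225/81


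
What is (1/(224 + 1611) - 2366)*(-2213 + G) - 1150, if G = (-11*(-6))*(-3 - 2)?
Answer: 11038601437/1835 ≈ 6.0156e+6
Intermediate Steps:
G = -330 (G = 66*(-5) = -330)
(1/(224 + 1611) - 2366)*(-2213 + G) - 1150 = (1/(224 + 1611) - 2366)*(-2213 - 330) - 1150 = (1/1835 - 2366)*(-2543) - 1150 = -4341609/1835*(-2543) - 1150 = 11040711687/1835 - 1150 = 11038601437/1835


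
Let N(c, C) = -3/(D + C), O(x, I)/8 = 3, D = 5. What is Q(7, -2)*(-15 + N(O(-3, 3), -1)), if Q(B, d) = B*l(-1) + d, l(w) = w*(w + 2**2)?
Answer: 1449/4 ≈ 362.25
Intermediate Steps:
O(x, I) = 24 (O(x, I) = 8*3 = 24)
l(w) = w*(4 + w) (l(w) = w*(w + 4) = w*(4 + w))
Q(B, d) = d - 3*B (Q(B, d) = B*(-(4 - 1)) + d = B*(-1*3) + d = B*(-3) + d = -3*B + d = d - 3*B)
N(c, C) = -3/(5 + C)
Q(7, -2)*(-15 + N(O(-3, 3), -1)) = (-2 - 3*7)*(-15 - 3/(5 - 1)) = (-2 - 21)*(-15 - 3/4) = -23*(-15 - 3*1/4) = -23*(-15 - 3/4) = -23*(-63/4) = 1449/4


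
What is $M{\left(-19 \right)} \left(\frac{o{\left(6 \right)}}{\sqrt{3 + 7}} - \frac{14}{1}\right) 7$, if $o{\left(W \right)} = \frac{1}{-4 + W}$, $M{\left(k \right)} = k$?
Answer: $1862 - \frac{133 \sqrt{10}}{20} \approx 1841.0$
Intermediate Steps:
$M{\left(-19 \right)} \left(\frac{o{\left(6 \right)}}{\sqrt{3 + 7}} - \frac{14}{1}\right) 7 = - 19 \left(\frac{1}{\left(-4 + 6\right) \sqrt{3 + 7}} - \frac{14}{1}\right) 7 = - 19 \left(\frac{1}{2 \sqrt{10}} - 14\right) 7 = - 19 \left(\frac{\frac{1}{10} \sqrt{10}}{2} - 14\right) 7 = - 19 \left(\frac{\sqrt{10}}{20} - 14\right) 7 = - 19 \left(-14 + \frac{\sqrt{10}}{20}\right) 7 = - 19 \left(-98 + \frac{7 \sqrt{10}}{20}\right) = 1862 - \frac{133 \sqrt{10}}{20}$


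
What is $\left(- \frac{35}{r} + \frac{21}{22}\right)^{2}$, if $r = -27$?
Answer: $\frac{1787569}{352836} \approx 5.0663$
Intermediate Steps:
$\left(- \frac{35}{r} + \frac{21}{22}\right)^{2} = \left(- \frac{35}{-27} + \frac{21}{22}\right)^{2} = \left(\left(-35\right) \left(- \frac{1}{27}\right) + 21 \cdot \frac{1}{22}\right)^{2} = \left(\frac{35}{27} + \frac{21}{22}\right)^{2} = \left(\frac{1337}{594}\right)^{2} = \frac{1787569}{352836}$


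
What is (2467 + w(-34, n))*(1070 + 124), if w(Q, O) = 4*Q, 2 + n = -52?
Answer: 2783214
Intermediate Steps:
n = -54 (n = -2 - 52 = -54)
(2467 + w(-34, n))*(1070 + 124) = (2467 + 4*(-34))*(1070 + 124) = (2467 - 136)*1194 = 2331*1194 = 2783214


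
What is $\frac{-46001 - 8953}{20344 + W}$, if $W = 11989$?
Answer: $- \frac{54954}{32333} \approx -1.6996$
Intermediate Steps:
$\frac{-46001 - 8953}{20344 + W} = \frac{-46001 - 8953}{20344 + 11989} = - \frac{54954}{32333}$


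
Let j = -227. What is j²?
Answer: 51529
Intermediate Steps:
j² = (-227)² = 51529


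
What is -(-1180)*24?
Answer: 28320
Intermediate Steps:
-(-1180)*24 = -1*(-28320) = 28320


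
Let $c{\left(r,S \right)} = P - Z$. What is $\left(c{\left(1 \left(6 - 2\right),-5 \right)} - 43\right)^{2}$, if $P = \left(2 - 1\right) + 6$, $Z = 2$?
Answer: $1444$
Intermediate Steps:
$P = 7$ ($P = 1 + 6 = 7$)
$c{\left(r,S \right)} = 5$ ($c{\left(r,S \right)} = 7 - 2 = 5$)
$\left(c{\left(1 \left(6 - 2\right),-5 \right)} - 43\right)^{2} = \left(5 - 43\right)^{2} = \left(-38\right)^{2} = 1444$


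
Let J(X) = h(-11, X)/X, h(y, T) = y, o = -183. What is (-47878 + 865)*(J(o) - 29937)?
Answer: 85852946660/61 ≈ 1.4074e+9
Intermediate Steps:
J(X) = -11/X
(-47878 + 865)*(J(o) - 29937) = (-47878 + 865)*(-11/(-183) - 29937) = -47013*(-11*(-1/183) - 29937) = -47013*(11/183 - 29937) = -47013*(-5478460/183) = 85852946660/61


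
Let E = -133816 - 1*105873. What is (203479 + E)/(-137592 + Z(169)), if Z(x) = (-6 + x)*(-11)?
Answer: 7242/27877 ≈ 0.25978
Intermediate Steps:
Z(x) = 66 - 11*x
E = -239689 (E = -133816 - 105873 = -239689)
(203479 + E)/(-137592 + Z(169)) = (203479 - 239689)/(-137592 + (66 - 11*169)) = -36210/(-137592 + (66 - 1859)) = -36210/(-137592 - 1793) = -36210/(-139385) = -36210*(-1/139385) = 7242/27877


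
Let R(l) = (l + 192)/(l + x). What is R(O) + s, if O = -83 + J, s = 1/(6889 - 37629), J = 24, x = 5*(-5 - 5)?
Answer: -4088529/3350660 ≈ -1.2202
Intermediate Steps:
x = -50 (x = 5*(-10) = -50)
s = -1/30740 (s = 1/(-30740) = -1/30740 ≈ -3.2531e-5)
O = -59 (O = -83 + 24 = -59)
R(l) = (192 + l)/(-50 + l) (R(l) = (l + 192)/(l - 50) = (192 + l)/(-50 + l))
R(O) + s = (192 - 59)/(-50 - 59) - 1/30740 = 133/(-109) - 1/30740 = -1/109*133 - 1/30740 = -133/109 - 1/30740 = -4088529/3350660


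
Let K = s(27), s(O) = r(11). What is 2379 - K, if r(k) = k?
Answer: 2368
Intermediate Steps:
s(O) = 11
K = 11
2379 - K = 2379 - 1*11 = 2379 - 11 = 2368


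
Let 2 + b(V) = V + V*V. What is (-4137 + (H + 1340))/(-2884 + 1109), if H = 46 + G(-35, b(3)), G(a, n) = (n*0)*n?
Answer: 2751/1775 ≈ 1.5499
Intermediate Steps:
b(V) = -2 + V + V² (b(V) = -2 + (V + V*V) = -2 + (V + V²) = -2 + V + V²)
G(a, n) = 0 (G(a, n) = 0*n = 0)
H = 46 (H = 46 + 0 = 46)
(-4137 + (H + 1340))/(-2884 + 1109) = (-4137 + (46 + 1340))/(-2884 + 1109) = (-4137 + 1386)/(-1775) = -2751*(-1/1775) = 2751/1775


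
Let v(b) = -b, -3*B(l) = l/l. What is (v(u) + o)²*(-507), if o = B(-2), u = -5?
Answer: -33124/3 ≈ -11041.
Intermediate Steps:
B(l) = -⅓ (B(l) = -l/(3*l) = -⅓*1 = -⅓)
o = -⅓ ≈ -0.33333
(v(u) + o)²*(-507) = (-1*(-5) - ⅓)²*(-507) = (5 - ⅓)²*(-507) = (14/3)²*(-507) = (196/9)*(-507) = -33124/3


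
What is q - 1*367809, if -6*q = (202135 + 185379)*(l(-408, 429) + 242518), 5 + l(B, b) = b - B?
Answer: -47151869377/3 ≈ -1.5717e+10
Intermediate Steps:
l(B, b) = -5 + b - B (l(B, b) = -5 + (b - B) = -5 + b - B)
q = -47150765950/3 (q = -(202135 + 185379)*((-5 + 429 - 1*(-408)) + 242518)/6 = -193757*((-5 + 429 + 408) + 242518)/3 = -193757*(832 + 242518)/3 = -193757*243350/3 = -⅙*94301531900 = -47150765950/3 ≈ -1.5717e+10)
q - 1*367809 = -47150765950/3 - 1*367809 = -47150765950/3 - 367809 = -47151869377/3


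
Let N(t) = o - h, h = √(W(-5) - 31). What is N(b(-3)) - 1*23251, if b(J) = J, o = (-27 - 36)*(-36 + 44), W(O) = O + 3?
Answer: -23755 - I*√33 ≈ -23755.0 - 5.7446*I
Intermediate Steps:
W(O) = 3 + O
h = I*√33 (h = √((3 - 5) - 31) = √(-2 - 31) = √(-33) = I*√33 ≈ 5.7446*I)
o = -504 (o = -63*8 = -504)
N(t) = -504 - I*√33
N(b(-3)) - 1*23251 = (-504 - I*√33) - 1*23251 = (-504 - I*√33) - 23251 = -23755 - I*√33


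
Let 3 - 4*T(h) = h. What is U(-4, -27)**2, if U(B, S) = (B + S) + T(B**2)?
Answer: 18769/16 ≈ 1173.1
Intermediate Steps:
T(h) = 3/4 - h/4
U(B, S) = 3/4 + B + S - B**2/4 (U(B, S) = (B + S) + (3/4 - B**2/4) = 3/4 + B + S - B**2/4)
U(-4, -27)**2 = (3/4 - 4 - 27 - 1/4*(-4)**2)**2 = (3/4 - 4 - 27 - 1/4*16)**2 = (3/4 - 4 - 27 - 4)**2 = (-137/4)**2 = 18769/16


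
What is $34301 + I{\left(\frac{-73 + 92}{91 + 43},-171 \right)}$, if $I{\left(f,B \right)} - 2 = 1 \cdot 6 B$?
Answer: $33277$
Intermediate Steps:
$I{\left(f,B \right)} = 2 + 6 B$ ($I{\left(f,B \right)} = 2 + 1 \cdot 6 B = 2 + 6 B$)
$34301 + I{\left(\frac{-73 + 92}{91 + 43},-171 \right)} = 34301 + \left(2 + 6 \left(-171\right)\right) = 34301 + \left(2 - 1026\right) = 34301 - 1024 = 33277$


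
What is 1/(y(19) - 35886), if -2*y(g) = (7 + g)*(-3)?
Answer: -1/35847 ≈ -2.7896e-5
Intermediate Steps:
y(g) = 21/2 + 3*g/2 (y(g) = -(7 + g)*(-3)/2 = -(-21 - 3*g)/2 = 21/2 + 3*g/2)
1/(y(19) - 35886) = 1/((21/2 + (3/2)*19) - 35886) = 1/((21/2 + 57/2) - 35886) = 1/(39 - 35886) = 1/(-35847) = -1/35847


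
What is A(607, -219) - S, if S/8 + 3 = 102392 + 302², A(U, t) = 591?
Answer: -1548153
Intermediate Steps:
S = 1548744 (S = -24 + 8*(102392 + 302²) = -24 + 8*(102392 + 91204) = -24 + 8*193596 = -24 + 1548768 = 1548744)
A(607, -219) - S = 591 - 1*1548744 = 591 - 1548744 = -1548153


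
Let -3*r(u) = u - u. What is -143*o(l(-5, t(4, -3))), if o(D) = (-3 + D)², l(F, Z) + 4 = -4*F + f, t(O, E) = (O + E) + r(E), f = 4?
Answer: -41327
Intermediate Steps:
r(u) = 0 (r(u) = -(u - u)/3 = -⅓*0 = 0)
t(O, E) = E + O (t(O, E) = (O + E) + 0 = (E + O) + 0 = E + O)
l(F, Z) = -4*F (l(F, Z) = -4 + (-4*F + 4) = -4 + (4 - 4*F) = -4*F)
-143*o(l(-5, t(4, -3))) = -143*(-3 - 4*(-5))² = -143*(-3 + 20)² = -143*17² = -143*289 = -41327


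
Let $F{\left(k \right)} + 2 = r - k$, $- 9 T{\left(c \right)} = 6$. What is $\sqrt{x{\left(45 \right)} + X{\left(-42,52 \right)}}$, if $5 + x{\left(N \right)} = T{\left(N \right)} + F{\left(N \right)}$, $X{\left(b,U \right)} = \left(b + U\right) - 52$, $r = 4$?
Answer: $\frac{4 i \sqrt{51}}{3} \approx 9.5219 i$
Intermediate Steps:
$T{\left(c \right)} = - \frac{2}{3}$ ($T{\left(c \right)} = \left(- \frac{1}{9}\right) 6 = - \frac{2}{3}$)
$X{\left(b,U \right)} = -52 + U + b$ ($X{\left(b,U \right)} = \left(U + b\right) - 52 = -52 + U + b$)
$F{\left(k \right)} = 2 - k$ ($F{\left(k \right)} = -2 - \left(-4 + k\right) = 2 - k$)
$x{\left(N \right)} = - \frac{11}{3} - N$ ($x{\left(N \right)} = -5 - \left(- \frac{4}{3} + N\right) = - \frac{11}{3} - N$)
$\sqrt{x{\left(45 \right)} + X{\left(-42,52 \right)}} = \sqrt{\left(- \frac{11}{3} - 45\right) - 42} = \sqrt{- \frac{146}{3} - 42} = \sqrt{- \frac{272}{3}} = \frac{4 i \sqrt{51}}{3}$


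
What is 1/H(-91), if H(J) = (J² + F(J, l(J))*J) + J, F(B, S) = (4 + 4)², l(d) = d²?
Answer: 1/2366 ≈ 0.00042265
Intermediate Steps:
F(B, S) = 64 (F(B, S) = 8² = 64)
H(J) = J² + 65*J (H(J) = (J² + 64*J) + J = J² + 65*J)
1/H(-91) = 1/(-91*(65 - 91)) = 1/(-91*(-26)) = 1/2366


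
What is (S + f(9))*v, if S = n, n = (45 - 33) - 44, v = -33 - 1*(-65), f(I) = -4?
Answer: -1152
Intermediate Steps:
v = 32 (v = -33 + 65 = 32)
n = -32 (n = 12 - 44 = -32)
S = -32
(S + f(9))*v = (-32 - 4)*32 = -36*32 = -1152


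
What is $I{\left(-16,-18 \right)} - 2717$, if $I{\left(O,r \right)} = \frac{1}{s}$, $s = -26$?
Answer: $- \frac{70643}{26} \approx -2717.0$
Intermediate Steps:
$I{\left(O,r \right)} = - \frac{1}{26}$ ($I{\left(O,r \right)} = \frac{1}{-26} = - \frac{1}{26}$)
$I{\left(-16,-18 \right)} - 2717 = - \frac{1}{26} - 2717 = - \frac{70643}{26}$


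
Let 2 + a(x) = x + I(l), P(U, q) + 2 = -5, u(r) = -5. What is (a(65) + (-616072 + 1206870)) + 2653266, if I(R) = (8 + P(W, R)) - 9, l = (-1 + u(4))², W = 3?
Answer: 3244119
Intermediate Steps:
P(U, q) = -7 (P(U, q) = -2 - 5 = -7)
l = 36 (l = (-1 - 5)² = (-6)² = 36)
I(R) = -8 (I(R) = (8 - 7) - 9 = 1 - 9 = -8)
a(x) = -10 + x (a(x) = -2 + (x - 8) = -2 + (-8 + x) = -10 + x)
(a(65) + (-616072 + 1206870)) + 2653266 = ((-10 + 65) + (-616072 + 1206870)) + 2653266 = (55 + 590798) + 2653266 = 590853 + 2653266 = 3244119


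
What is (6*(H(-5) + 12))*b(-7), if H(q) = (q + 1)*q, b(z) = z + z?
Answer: -2688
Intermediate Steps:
b(z) = 2*z
H(q) = q*(1 + q) (H(q) = (1 + q)*q = q*(1 + q))
(6*(H(-5) + 12))*b(-7) = (6*(-5*(1 - 5) + 12))*(2*(-7)) = (6*(-5*(-4) + 12))*(-14) = (6*(20 + 12))*(-14) = (6*32)*(-14) = 192*(-14) = -2688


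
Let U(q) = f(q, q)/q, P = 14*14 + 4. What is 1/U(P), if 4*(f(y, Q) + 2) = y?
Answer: 25/6 ≈ 4.1667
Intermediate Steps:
f(y, Q) = -2 + y/4
P = 200 (P = 196 + 4 = 200)
U(q) = (-2 + q/4)/q
1/U(P) = 1/((¼)*(-8 + 200)/200) = 1/((¼)*(1/200)*192) = 1/(6/25) = 25/6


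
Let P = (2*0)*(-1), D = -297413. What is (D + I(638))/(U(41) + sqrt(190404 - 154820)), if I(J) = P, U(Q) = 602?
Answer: -89521313/163410 + 1189652*sqrt(139)/81705 ≈ -376.17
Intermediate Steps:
P = 0 (P = 0*(-1) = 0)
I(J) = 0
(D + I(638))/(U(41) + sqrt(190404 - 154820)) = (-297413 + 0)/(602 + sqrt(190404 - 154820)) = -297413/(602 + sqrt(35584)) = -297413/(602 + 16*sqrt(139))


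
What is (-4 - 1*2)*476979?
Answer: -2861874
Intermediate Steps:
(-4 - 1*2)*476979 = (-4 - 2)*476979 = -6*476979 = -2861874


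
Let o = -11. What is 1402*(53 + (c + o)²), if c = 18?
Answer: 143004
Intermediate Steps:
1402*(53 + (c + o)²) = 1402*(53 + (18 - 11)²) = 1402*(53 + 7²) = 1402*(53 + 49) = 1402*102 = 143004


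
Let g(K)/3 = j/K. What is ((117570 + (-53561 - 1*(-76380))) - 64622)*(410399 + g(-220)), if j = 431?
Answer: 6840736260529/220 ≈ 3.1094e+10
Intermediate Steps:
g(K) = 1293/K (g(K) = 3*(431/K) = 1293/K)
((117570 + (-53561 - 1*(-76380))) - 64622)*(410399 + g(-220)) = ((117570 + (-53561 - 1*(-76380))) - 64622)*(410399 + 1293/(-220)) = ((117570 + (-53561 + 76380)) - 64622)*(410399 + 1293*(-1/220)) = ((117570 + 22819) - 64622)*(410399 - 1293/220) = (140389 - 64622)*(90286487/220) = 75767*(90286487/220) = 6840736260529/220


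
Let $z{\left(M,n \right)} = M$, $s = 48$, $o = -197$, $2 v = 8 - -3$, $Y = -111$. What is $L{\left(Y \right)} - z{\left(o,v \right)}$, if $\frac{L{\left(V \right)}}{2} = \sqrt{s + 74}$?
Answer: $197 + 2 \sqrt{122} \approx 219.09$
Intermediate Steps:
$v = \frac{11}{2}$ ($v = \frac{8 - -3}{2} = \frac{8 + 3}{2} = \frac{1}{2} \cdot 11 = \frac{11}{2} \approx 5.5$)
$L{\left(V \right)} = 2 \sqrt{122}$ ($L{\left(V \right)} = 2 \sqrt{48 + 74} = 2 \sqrt{122}$)
$L{\left(Y \right)} - z{\left(o,v \right)} = 2 \sqrt{122} - -197 = 2 \sqrt{122} + 197 = 197 + 2 \sqrt{122}$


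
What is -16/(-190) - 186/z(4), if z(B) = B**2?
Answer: -8771/760 ≈ -11.541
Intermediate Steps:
-16/(-190) - 186/z(4) = -16/(-190) - 186/(4**2) = -16*(-1/190) - 186/16 = 8/95 - 186*1/16 = 8/95 - 93/8 = -8771/760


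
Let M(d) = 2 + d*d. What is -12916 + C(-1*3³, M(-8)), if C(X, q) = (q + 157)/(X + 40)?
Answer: -167685/13 ≈ -12899.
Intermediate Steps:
M(d) = 2 + d²
C(X, q) = (157 + q)/(40 + X)
-12916 + C(-1*3³, M(-8)) = -12916 + (157 + (2 + (-8)²))/(40 - 1*3³) = -12916 + (157 + (2 + 64))/(40 - 1*27) = -12916 + (157 + 66)/(40 - 27) = -12916 + 223/13 = -167685/13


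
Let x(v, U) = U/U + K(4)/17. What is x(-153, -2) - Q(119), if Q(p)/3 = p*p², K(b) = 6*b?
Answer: -85943068/17 ≈ -5.0555e+6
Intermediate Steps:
x(v, U) = 41/17 (x(v, U) = U/U + (6*4)/17 = 1 + 24*(1/17) = 1 + 24/17 = 41/17)
Q(p) = 3*p³ (Q(p) = 3*(p*p²) = 3*p³)
x(-153, -2) - Q(119) = 41/17 - 3*119³ = 41/17 - 3*1685159 = 41/17 - 1*5055477 = 41/17 - 5055477 = -85943068/17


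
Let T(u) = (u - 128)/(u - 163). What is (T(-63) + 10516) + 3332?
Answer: 3129839/226 ≈ 13849.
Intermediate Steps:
T(u) = (-128 + u)/(-163 + u)
(T(-63) + 10516) + 3332 = ((-128 - 63)/(-163 - 63) + 10516) + 3332 = (-191/(-226) + 10516) + 3332 = (-1/226*(-191) + 10516) + 3332 = (191/226 + 10516) + 3332 = 2376807/226 + 3332 = 3129839/226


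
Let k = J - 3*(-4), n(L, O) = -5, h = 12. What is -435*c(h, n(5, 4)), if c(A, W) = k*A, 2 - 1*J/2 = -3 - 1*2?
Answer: -135720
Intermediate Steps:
J = 14 (J = 4 - 2*(-3 - 1*2) = 4 - 2*(-3 - 2) = 4 - 2*(-5) = 4 + 10 = 14)
k = 26 (k = 14 - 3*(-4) = 14 + 12 = 26)
c(A, W) = 26*A
-435*c(h, n(5, 4)) = -11310*12 = -435*312 = -135720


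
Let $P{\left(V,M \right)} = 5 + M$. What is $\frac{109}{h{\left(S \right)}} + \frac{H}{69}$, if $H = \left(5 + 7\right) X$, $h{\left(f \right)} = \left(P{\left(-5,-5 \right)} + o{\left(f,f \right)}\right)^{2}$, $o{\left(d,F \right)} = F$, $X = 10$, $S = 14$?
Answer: $\frac{10347}{4508} \approx 2.2953$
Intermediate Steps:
$h{\left(f \right)} = f^{2}$ ($h{\left(f \right)} = \left(\left(5 - 5\right) + f\right)^{2} = \left(0 + f\right)^{2} = f^{2}$)
$H = 120$ ($H = \left(5 + 7\right) 10 = 12 \cdot 10 = 120$)
$\frac{109}{h{\left(S \right)}} + \frac{H}{69} = \frac{109}{14^{2}} + \frac{120}{69} = \frac{109}{196} + 120 \cdot \frac{1}{69} = 109 \cdot \frac{1}{196} + \frac{40}{23} = \frac{109}{196} + \frac{40}{23} = \frac{10347}{4508}$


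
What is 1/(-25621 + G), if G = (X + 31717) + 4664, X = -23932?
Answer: -1/13172 ≈ -7.5919e-5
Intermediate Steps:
G = 12449 (G = (-23932 + 31717) + 4664 = 7785 + 4664 = 12449)
1/(-25621 + G) = 1/(-25621 + 12449) = 1/(-13172) = -1/13172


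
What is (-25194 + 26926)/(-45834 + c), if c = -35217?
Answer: -1732/81051 ≈ -0.021369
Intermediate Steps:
(-25194 + 26926)/(-45834 + c) = (-25194 + 26926)/(-45834 - 35217) = 1732/(-81051) = 1732*(-1/81051) = -1732/81051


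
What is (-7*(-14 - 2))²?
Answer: 12544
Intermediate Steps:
(-7*(-14 - 2))² = (-7*(-16))² = 112² = 12544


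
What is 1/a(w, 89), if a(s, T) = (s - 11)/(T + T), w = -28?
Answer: -178/39 ≈ -4.5641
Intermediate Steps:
a(s, T) = (-11 + s)/(2*T) (a(s, T) = (-11 + s)/((2*T)) = (-11 + s)*(1/(2*T)) = (-11 + s)/(2*T))
1/a(w, 89) = 1/((½)*(-11 - 28)/89) = 1/((½)*(1/89)*(-39)) = 1/(-39/178) = -178/39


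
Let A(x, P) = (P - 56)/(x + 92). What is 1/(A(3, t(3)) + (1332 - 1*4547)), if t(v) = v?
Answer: -95/305478 ≈ -0.00031099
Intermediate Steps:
A(x, P) = (-56 + P)/(92 + x)
1/(A(3, t(3)) + (1332 - 1*4547)) = 1/((-56 + 3)/(92 + 3) + (1332 - 1*4547)) = 1/(-53/95 + (1332 - 4547)) = 1/((1/95)*(-53) - 3215) = 1/(-53/95 - 3215) = 1/(-305478/95) = -95/305478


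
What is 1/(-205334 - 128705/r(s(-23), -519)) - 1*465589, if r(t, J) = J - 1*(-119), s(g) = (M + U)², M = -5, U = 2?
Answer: -7636115411711/16400979 ≈ -4.6559e+5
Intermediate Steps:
s(g) = 9 (s(g) = (-5 + 2)² = (-3)² = 9)
r(t, J) = 119 + J (r(t, J) = J + 119 = 119 + J)
1/(-205334 - 128705/r(s(-23), -519)) - 1*465589 = 1/(-205334 - 128705/(119 - 519)) - 1*465589 = 1/(-205334 - 128705/(-400)) - 465589 = 1/(-205334 - 128705*(-1/400)) - 465589 = 1/(-205334 + 25741/80) - 465589 = 1/(-16400979/80) - 465589 = -80/16400979 - 465589 = -7636115411711/16400979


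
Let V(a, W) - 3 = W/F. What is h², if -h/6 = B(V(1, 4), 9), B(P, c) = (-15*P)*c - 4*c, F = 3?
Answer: 13883076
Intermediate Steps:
V(a, W) = 3 + W/3
B(P, c) = -4*c - 15*P*c (B(P, c) = -15*P*c - 4*c = -4*c - 15*P*c)
h = 3726 (h = -(-6)*9*(4 + 15*(3 + (⅓)*4)) = -(-6)*9*(4 + 15*(3 + 4/3)) = -(-6)*9*(4 + 15*(13/3)) = -(-6)*9*(4 + 65) = -(-6)*9*69 = -6*(-621) = 3726)
h² = 3726² = 13883076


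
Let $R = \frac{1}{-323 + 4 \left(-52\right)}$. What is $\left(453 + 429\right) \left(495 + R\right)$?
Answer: $\frac{25758712}{59} \approx 4.3659 \cdot 10^{5}$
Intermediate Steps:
$R = - \frac{1}{531}$ ($R = \frac{1}{-323 - 208} = \frac{1}{-531} = - \frac{1}{531} \approx -0.0018832$)
$\left(453 + 429\right) \left(495 + R\right) = \left(453 + 429\right) \left(495 - \frac{1}{531}\right) = 882 \cdot \frac{262844}{531} = \frac{25758712}{59}$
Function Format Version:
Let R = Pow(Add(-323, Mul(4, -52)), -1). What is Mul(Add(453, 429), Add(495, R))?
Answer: Rational(25758712, 59) ≈ 4.3659e+5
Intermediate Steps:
R = Rational(-1, 531) (R = Pow(Add(-323, -208), -1) = Pow(-531, -1) = Rational(-1, 531) ≈ -0.0018832)
Mul(Add(453, 429), Add(495, R)) = Mul(Add(453, 429), Add(495, Rational(-1, 531))) = Mul(882, Rational(262844, 531)) = Rational(25758712, 59)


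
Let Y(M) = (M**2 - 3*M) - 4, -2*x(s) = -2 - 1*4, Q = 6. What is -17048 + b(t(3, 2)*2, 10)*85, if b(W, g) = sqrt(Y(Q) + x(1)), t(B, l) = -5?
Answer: -17048 + 85*sqrt(17) ≈ -16698.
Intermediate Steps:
x(s) = 3 (x(s) = -(-2 - 1*4)/2 = -(-2 - 4)/2 = -1/2*(-6) = 3)
Y(M) = -4 + M**2 - 3*M
b(W, g) = sqrt(17) (b(W, g) = sqrt((-4 + 6**2 - 3*6) + 3) = sqrt((-4 + 36 - 18) + 3) = sqrt(14 + 3) = sqrt(17))
-17048 + b(t(3, 2)*2, 10)*85 = -17048 + sqrt(17)*85 = -17048 + 85*sqrt(17)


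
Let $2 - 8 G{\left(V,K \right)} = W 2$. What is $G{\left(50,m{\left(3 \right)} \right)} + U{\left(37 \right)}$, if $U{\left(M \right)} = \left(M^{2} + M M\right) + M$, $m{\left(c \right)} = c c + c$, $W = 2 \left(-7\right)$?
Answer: $\frac{11115}{4} \approx 2778.8$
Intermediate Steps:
$W = -14$
$m{\left(c \right)} = c + c^{2}$ ($m{\left(c \right)} = c^{2} + c = c + c^{2}$)
$U{\left(M \right)} = M + 2 M^{2}$ ($U{\left(M \right)} = \left(M^{2} + M^{2}\right) + M = 2 M^{2} + M = M + 2 M^{2}$)
$G{\left(V,K \right)} = \frac{15}{4}$ ($G{\left(V,K \right)} = \frac{1}{4} - \frac{\left(-14\right) 2}{8} = \frac{1}{4} - - \frac{7}{2} = \frac{1}{4} + \frac{7}{2} = \frac{15}{4}$)
$G{\left(50,m{\left(3 \right)} \right)} + U{\left(37 \right)} = \frac{15}{4} + 37 \left(1 + 2 \cdot 37\right) = \frac{15}{4} + 37 \left(1 + 74\right) = \frac{15}{4} + 37 \cdot 75 = \frac{15}{4} + 2775 = \frac{11115}{4}$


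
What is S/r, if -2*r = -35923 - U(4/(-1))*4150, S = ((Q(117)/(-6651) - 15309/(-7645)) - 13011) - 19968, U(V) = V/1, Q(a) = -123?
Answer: -1117851326474/327504850695 ≈ -3.4132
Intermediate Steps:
U(V) = V (U(V) = V*1 = V)
S = -558925663237/16948965 (S = ((-123/(-6651) - 15309/(-7645)) - 13011) - 19968 = ((-123*(-1/6651) - 15309*(-1/7645)) - 13011) - 19968 = ((41/2217 + 15309/7645) - 13011) - 19968 = (34253498/16948965 - 13011) - 19968 = -220488730117/16948965 - 19968 = -558925663237/16948965 ≈ -32977.)
r = 19323/2 (r = -(-35923 - 4/(-1)*4150)/2 = -(-35923 - 4*(-1)*4150)/2 = -(-35923 - (-4)*4150)/2 = -(-35923 - 1*(-16600))/2 = -(-35923 + 16600)/2 = -½*(-19323) = 19323/2 ≈ 9661.5)
S/r = -558925663237/(16948965*19323/2) = -558925663237/16948965*2/19323 = -1117851326474/327504850695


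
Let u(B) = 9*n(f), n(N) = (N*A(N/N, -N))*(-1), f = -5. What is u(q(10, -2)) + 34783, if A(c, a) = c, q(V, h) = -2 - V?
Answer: 34828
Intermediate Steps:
n(N) = -N (n(N) = (N*(N/N))*(-1) = (N*1)*(-1) = N*(-1) = -N)
u(B) = 45 (u(B) = 9*(-1*(-5)) = 9*5 = 45)
u(q(10, -2)) + 34783 = 45 + 34783 = 34828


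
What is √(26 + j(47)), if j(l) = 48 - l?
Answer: 3*√3 ≈ 5.1962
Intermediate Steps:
√(26 + j(47)) = √(26 + (48 - 1*47)) = √(26 + (48 - 47)) = √(26 + 1) = √27 = 3*√3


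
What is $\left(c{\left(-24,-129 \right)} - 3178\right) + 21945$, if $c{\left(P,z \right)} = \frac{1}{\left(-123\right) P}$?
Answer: $\frac{55400185}{2952} \approx 18767.0$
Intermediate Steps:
$c{\left(P,z \right)} = - \frac{1}{123 P}$
$\left(c{\left(-24,-129 \right)} - 3178\right) + 21945 = \left(- \frac{1}{123 \left(-24\right)} - 3178\right) + 21945 = \left(\left(- \frac{1}{123}\right) \left(- \frac{1}{24}\right) - 3178\right) + 21945 = \left(\frac{1}{2952} - 3178\right) + 21945 = - \frac{9381455}{2952} + 21945 = \frac{55400185}{2952}$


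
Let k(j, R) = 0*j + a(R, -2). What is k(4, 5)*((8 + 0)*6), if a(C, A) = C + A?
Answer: 144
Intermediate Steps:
a(C, A) = A + C
k(j, R) = -2 + R (k(j, R) = 0*j + (-2 + R) = 0 + (-2 + R) = -2 + R)
k(4, 5)*((8 + 0)*6) = (-2 + 5)*((8 + 0)*6) = 3*(8*6) = 3*48 = 144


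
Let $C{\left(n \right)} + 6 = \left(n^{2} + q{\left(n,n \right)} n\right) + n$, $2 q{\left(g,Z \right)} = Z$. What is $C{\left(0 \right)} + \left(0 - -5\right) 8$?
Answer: $34$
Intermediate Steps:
$q{\left(g,Z \right)} = \frac{Z}{2}$
$C{\left(n \right)} = -6 + n + \frac{3 n^{2}}{2}$ ($C{\left(n \right)} = -6 + \left(\left(n^{2} + \frac{n}{2} n\right) + n\right) = -6 + \left(\left(n^{2} + \frac{n^{2}}{2}\right) + n\right) = -6 + \left(\frac{3 n^{2}}{2} + n\right) = -6 + \left(n + \frac{3 n^{2}}{2}\right) = -6 + n + \frac{3 n^{2}}{2}$)
$C{\left(0 \right)} + \left(0 - -5\right) 8 = \left(-6 + 0 + \frac{3 \cdot 0^{2}}{2}\right) + \left(0 - -5\right) 8 = \left(-6 + 0 + \frac{3}{2} \cdot 0\right) + \left(0 + 5\right) 8 = \left(-6 + 0 + 0\right) + 5 \cdot 8 = -6 + 40 = 34$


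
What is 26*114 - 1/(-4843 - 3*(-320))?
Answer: 11509213/3883 ≈ 2964.0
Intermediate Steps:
26*114 - 1/(-4843 - 3*(-320)) = 2964 - 1/(-4843 + 960) = 2964 - 1/(-3883) = 2964 - 1*(-1/3883) = 2964 + 1/3883 = 11509213/3883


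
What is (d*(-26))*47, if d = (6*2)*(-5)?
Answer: 73320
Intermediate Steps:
d = -60 (d = 12*(-5) = -60)
(d*(-26))*47 = -60*(-26)*47 = 1560*47 = 73320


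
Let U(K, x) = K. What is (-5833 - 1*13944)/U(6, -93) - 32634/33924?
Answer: -27962948/8481 ≈ -3297.1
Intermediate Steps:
(-5833 - 1*13944)/U(6, -93) - 32634/33924 = (-5833 - 1*13944)/6 - 32634/33924 = (-5833 - 13944)*(1/6) - 32634*1/33924 = -19777*1/6 - 5439/5654 = -19777/6 - 5439/5654 = -27962948/8481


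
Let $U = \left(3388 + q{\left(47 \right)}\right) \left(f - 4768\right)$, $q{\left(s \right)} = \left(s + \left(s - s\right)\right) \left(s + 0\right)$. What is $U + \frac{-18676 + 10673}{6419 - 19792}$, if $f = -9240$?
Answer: $- \frac{1048480315445}{13373} \approx -7.8403 \cdot 10^{7}$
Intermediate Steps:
$q{\left(s \right)} = s^{2}$ ($q{\left(s \right)} = \left(s + 0\right) s = s s = s^{2}$)
$U = -78402776$ ($U = \left(3388 + 47^{2}\right) \left(-9240 - 4768\right) = \left(3388 + 2209\right) \left(-14008\right) = 5597 \left(-14008\right) = -78402776$)
$U + \frac{-18676 + 10673}{6419 - 19792} = -78402776 + \frac{-18676 + 10673}{6419 - 19792} = -78402776 - \frac{8003}{-13373} = -78402776 - - \frac{8003}{13373} = -78402776 + \frac{8003}{13373} = - \frac{1048480315445}{13373}$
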